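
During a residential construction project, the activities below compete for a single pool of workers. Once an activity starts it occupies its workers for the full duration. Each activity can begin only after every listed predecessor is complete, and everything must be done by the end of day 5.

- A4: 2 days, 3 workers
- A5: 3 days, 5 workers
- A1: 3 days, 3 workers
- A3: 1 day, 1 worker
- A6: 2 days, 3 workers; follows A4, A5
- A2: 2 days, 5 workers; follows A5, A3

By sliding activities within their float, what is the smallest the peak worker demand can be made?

11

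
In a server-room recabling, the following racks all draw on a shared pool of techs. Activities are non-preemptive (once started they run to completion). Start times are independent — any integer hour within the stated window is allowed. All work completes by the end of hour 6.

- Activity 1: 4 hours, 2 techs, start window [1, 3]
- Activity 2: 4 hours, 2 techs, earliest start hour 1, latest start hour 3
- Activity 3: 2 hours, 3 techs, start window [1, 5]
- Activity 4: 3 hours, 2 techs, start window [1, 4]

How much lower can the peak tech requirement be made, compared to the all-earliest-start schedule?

Early-start peak: h1:9  h2:9  h3:6  h4:4  h5:0  h6:0 ⇒ 9.
Leveled (Activity 1@1, Activity 2@1, Activity 3@5, Activity 4@1): h1:6  h2:6  h3:6  h4:4  h5:3  h6:3 ⇒ 6.
Reduction 9 − 6 = 3.

3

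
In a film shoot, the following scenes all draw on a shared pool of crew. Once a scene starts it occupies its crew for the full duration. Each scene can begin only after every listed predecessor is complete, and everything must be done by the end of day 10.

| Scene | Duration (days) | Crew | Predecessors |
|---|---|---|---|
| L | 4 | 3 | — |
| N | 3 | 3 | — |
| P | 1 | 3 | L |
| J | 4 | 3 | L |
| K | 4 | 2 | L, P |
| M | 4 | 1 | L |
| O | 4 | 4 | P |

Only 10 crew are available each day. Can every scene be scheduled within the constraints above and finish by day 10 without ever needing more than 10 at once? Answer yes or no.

yes

Schedule L@1, N@1, P@5, J@5, K@6, M@5, O@6: d1:6  d2:6  d3:6  d4:3  d5:7  d6:10  d7:10  d8:10  d9:6  d10:0 — peak 10 ≤ 10.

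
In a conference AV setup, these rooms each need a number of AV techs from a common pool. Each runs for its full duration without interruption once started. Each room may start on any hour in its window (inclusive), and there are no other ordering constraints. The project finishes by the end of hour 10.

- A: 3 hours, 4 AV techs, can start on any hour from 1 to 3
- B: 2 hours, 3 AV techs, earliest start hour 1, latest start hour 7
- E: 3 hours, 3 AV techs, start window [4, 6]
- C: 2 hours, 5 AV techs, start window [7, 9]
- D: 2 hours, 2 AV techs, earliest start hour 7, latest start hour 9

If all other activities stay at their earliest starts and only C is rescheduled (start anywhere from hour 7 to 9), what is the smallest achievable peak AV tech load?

C@7: h1:7  h2:7  h3:4  h4:3  h5:3  h6:3  h7:7  h8:7  h9:0  h10:0 → peak 7
C@8: h1:7  h2:7  h3:4  h4:3  h5:3  h6:3  h7:2  h8:7  h9:5  h10:0 → peak 7
C@9: h1:7  h2:7  h3:4  h4:3  h5:3  h6:3  h7:2  h8:2  h9:5  h10:5 → peak 7
Best is C@7, peak 7.

7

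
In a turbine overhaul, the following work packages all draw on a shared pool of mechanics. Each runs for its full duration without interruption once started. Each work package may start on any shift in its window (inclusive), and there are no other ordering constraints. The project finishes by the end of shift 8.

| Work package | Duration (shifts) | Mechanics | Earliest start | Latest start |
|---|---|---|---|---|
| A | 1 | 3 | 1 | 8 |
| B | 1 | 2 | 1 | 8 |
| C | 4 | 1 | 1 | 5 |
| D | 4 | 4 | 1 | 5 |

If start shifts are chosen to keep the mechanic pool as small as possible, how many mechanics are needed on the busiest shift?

Early-start (A@1, B@1, C@1, D@1) gives peak 10: s1:10  s2:5  s3:5  s4:5  s5:0  s6:0  s7:0  s8:0.
Shift B→2, D→5.
Schedule A@1, B@2, C@1, D@5: s1:4  s2:3  s3:1  s4:1  s5:4  s6:4  s7:4  s8:4 — peak 4.
Total mechanic-shifts = 25 over 8 shifts ⇒ peak ≥ ⌈25/8⌉ = 4, so 4 is optimal.

4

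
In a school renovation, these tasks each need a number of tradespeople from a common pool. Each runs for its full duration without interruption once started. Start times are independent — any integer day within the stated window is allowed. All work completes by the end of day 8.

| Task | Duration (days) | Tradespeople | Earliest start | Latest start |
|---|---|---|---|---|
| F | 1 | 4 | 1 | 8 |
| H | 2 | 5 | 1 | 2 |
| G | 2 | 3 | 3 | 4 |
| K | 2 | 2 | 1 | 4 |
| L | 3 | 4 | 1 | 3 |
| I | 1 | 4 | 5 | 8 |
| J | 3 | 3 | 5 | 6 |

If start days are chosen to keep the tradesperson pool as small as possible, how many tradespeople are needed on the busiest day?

7

Early-start (F@1, H@1, G@3, K@1, L@1, I@5, J@5) gives peak 15: d1:15  d2:11  d3:7  d4:3  d5:7  d6:3  d7:3  d8:0.
Shift F→6, L→3, I→7.
Schedule F@6, H@1, G@3, K@1, L@3, I@7, J@5: d1:7  d2:7  d3:7  d4:7  d5:7  d6:7  d7:7  d8:0 — peak 7.
Total tradesperson-days = 49 over 8 days ⇒ peak ≥ ⌈49/8⌉ = 7, so 7 is optimal.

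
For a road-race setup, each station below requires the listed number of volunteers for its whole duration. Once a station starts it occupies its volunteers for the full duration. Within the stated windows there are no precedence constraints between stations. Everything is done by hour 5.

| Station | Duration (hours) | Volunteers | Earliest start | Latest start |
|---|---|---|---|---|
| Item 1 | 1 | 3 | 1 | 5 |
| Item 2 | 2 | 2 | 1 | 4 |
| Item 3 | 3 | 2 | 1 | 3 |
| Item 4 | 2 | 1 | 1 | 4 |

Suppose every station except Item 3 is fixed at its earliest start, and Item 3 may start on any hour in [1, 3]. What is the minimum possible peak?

6

Item 3@1: h1:8  h2:5  h3:2  h4:0  h5:0 → peak 8
Item 3@2: h1:6  h2:5  h3:2  h4:2  h5:0 → peak 6
Item 3@3: h1:6  h2:3  h3:2  h4:2  h5:2 → peak 6
Best is Item 3@2, peak 6.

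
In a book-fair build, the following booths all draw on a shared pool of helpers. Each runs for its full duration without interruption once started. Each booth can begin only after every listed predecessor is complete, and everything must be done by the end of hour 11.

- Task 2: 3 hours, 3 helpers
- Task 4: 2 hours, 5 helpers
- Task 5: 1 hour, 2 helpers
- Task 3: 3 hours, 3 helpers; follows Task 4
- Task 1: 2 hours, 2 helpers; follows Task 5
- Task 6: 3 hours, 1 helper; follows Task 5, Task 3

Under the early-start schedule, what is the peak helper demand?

10

Early-start schedule: Task 2@1, Task 4@1, Task 5@1, Task 3@3, Task 1@2, Task 6@6.
Load per hour: hour 1: 10, hour 2: 10, hour 3: 8, hour 4: 3, hour 5: 3, hour 6: 1, hour 7: 1, hour 8: 1, hour 9: 0, hour 10: 0, hour 11: 0.
Peak is 10.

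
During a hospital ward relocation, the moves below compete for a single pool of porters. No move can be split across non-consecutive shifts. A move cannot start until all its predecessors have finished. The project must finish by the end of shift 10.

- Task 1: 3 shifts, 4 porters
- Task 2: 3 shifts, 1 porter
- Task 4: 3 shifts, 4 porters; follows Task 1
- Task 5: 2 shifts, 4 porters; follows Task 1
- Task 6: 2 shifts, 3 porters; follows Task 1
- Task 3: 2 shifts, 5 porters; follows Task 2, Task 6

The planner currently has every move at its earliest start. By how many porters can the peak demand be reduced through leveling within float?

Early-start peak: s1:5  s2:5  s3:5  s4:11  s5:11  s6:9  s7:5  s8:0  s9:0  s10:0 ⇒ 11.
Leveled (Task 1@1, Task 2@1, Task 4@4, Task 5@7, Task 6@4, Task 3@9): s1:5  s2:5  s3:5  s4:7  s5:7  s6:4  s7:4  s8:4  s9:5  s10:5 ⇒ 7.
Reduction 11 − 7 = 4.

4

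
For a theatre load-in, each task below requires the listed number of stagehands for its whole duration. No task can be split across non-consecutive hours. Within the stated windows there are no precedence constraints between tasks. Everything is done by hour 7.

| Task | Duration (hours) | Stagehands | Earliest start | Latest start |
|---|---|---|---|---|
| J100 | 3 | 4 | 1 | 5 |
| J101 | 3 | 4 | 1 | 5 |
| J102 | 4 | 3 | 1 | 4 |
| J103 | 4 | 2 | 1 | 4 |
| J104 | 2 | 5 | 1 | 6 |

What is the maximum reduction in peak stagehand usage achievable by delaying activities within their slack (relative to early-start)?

Early-start peak: h1:18  h2:18  h3:13  h4:5  h5:0  h6:0  h7:0 ⇒ 18.
Leveled (J100@1, J101@3, J102@4, J103@4, J104@1): h1:9  h2:9  h3:8  h4:9  h5:9  h6:5  h7:5 ⇒ 9.
Reduction 18 − 9 = 9.

9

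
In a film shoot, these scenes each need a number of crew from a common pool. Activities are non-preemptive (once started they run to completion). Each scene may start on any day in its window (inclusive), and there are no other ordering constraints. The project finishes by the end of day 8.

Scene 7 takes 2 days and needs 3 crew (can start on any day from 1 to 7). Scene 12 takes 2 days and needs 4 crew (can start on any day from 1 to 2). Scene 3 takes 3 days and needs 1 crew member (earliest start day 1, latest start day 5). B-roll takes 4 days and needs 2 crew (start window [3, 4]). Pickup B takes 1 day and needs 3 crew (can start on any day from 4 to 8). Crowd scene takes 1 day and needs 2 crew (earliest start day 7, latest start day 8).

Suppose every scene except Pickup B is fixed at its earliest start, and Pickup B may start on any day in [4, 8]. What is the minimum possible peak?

Pickup B@4: d1:8  d2:8  d3:3  d4:5  d5:2  d6:2  d7:2  d8:0 → peak 8
Pickup B@5: d1:8  d2:8  d3:3  d4:2  d5:5  d6:2  d7:2  d8:0 → peak 8
Pickup B@6: d1:8  d2:8  d3:3  d4:2  d5:2  d6:5  d7:2  d8:0 → peak 8
Pickup B@7: d1:8  d2:8  d3:3  d4:2  d5:2  d6:2  d7:5  d8:0 → peak 8
Pickup B@8: d1:8  d2:8  d3:3  d4:2  d5:2  d6:2  d7:2  d8:3 → peak 8
Best is Pickup B@4, peak 8.

8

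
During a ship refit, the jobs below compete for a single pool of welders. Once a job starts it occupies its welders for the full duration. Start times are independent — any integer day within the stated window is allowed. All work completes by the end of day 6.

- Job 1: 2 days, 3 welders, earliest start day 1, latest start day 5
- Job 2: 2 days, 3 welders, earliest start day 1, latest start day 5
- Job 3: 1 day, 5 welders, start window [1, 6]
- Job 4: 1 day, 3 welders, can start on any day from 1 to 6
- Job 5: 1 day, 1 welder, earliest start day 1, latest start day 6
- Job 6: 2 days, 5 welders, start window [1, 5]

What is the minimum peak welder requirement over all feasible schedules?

6

Early-start (Job 1@1, Job 2@1, Job 3@1, Job 4@1, Job 5@1, Job 6@1) gives peak 20: d1:20  d2:11  d3:0  d4:0  d5:0  d6:0.
Shift Job 3→3, Job 4→4, Job 5→3, Job 6→5.
Schedule Job 1@1, Job 2@1, Job 3@3, Job 4@4, Job 5@3, Job 6@5: d1:6  d2:6  d3:6  d4:3  d5:5  d6:5 — peak 6.
Total welder-days = 31 over 6 days ⇒ peak ≥ ⌈31/6⌉ = 6, so 6 is optimal.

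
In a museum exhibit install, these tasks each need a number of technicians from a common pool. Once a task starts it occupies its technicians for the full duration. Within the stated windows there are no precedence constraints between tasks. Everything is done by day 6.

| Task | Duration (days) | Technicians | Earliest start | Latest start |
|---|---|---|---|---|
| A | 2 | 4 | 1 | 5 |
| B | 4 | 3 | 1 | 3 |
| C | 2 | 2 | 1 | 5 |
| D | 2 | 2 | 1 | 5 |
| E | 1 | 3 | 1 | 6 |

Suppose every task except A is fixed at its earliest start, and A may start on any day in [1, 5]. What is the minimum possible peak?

10

A@1: d1:14  d2:11  d3:3  d4:3  d5:0  d6:0 → peak 14
A@2: d1:10  d2:11  d3:7  d4:3  d5:0  d6:0 → peak 11
A@3: d1:10  d2:7  d3:7  d4:7  d5:0  d6:0 → peak 10
A@4: d1:10  d2:7  d3:3  d4:7  d5:4  d6:0 → peak 10
A@5: d1:10  d2:7  d3:3  d4:3  d5:4  d6:4 → peak 10
Best is A@3, peak 10.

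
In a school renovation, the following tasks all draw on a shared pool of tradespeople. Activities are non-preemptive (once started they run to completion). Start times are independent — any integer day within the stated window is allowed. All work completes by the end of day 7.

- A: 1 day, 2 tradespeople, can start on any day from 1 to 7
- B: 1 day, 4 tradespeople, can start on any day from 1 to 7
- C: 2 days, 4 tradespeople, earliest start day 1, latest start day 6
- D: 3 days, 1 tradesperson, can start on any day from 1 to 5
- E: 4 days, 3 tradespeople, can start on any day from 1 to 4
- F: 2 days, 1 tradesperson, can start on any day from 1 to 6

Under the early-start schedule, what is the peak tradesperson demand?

15

Early-start schedule: A@1, B@1, C@1, D@1, E@1, F@1.
Load per day: day 1: 15, day 2: 9, day 3: 4, day 4: 3, day 5: 0, day 6: 0, day 7: 0.
Peak is 15.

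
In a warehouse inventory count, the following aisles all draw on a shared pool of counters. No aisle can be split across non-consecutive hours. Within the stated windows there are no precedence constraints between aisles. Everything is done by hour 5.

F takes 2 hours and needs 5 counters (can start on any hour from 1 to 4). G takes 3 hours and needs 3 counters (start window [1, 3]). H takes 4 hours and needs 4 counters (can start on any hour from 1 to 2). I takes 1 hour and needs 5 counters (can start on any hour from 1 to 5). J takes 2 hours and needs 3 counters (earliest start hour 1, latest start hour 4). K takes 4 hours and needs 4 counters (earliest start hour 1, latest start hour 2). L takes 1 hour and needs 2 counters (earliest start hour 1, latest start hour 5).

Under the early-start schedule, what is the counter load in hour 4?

8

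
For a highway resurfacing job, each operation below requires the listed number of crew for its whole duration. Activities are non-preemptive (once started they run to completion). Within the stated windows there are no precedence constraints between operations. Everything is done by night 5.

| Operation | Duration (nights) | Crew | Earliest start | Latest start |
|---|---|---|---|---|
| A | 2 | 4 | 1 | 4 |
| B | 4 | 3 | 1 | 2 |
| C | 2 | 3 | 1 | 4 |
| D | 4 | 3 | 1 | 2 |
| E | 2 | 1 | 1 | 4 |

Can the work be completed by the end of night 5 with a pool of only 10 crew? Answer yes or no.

Schedule A@1, B@1, C@3, D@1, E@3: n1:10  n2:10  n3:10  n4:10  n5:0 — peak 10 ≤ 10.

yes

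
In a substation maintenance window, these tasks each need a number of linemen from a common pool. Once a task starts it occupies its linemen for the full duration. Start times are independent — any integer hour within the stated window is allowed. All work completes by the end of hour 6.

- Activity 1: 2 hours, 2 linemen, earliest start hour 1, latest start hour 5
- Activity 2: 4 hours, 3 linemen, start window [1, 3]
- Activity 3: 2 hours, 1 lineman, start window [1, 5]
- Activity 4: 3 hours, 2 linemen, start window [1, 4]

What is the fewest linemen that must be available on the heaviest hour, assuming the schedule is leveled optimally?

Early-start (Activity 1@1, Activity 2@1, Activity 3@1, Activity 4@1) gives peak 8: h1:8  h2:8  h3:5  h4:3  h5:0  h6:0.
Shift Activity 3→5, Activity 4→3.
Schedule Activity 1@1, Activity 2@1, Activity 3@5, Activity 4@3: h1:5  h2:5  h3:5  h4:5  h5:3  h6:1 — peak 5.

5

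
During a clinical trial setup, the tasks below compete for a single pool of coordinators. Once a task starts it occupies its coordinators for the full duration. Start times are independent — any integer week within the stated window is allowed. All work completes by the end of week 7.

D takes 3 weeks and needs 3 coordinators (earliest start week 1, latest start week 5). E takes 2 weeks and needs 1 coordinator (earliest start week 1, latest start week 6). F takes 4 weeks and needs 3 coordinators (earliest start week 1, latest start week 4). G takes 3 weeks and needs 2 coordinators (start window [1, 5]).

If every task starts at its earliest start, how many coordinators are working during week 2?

At early start, week 2 has: D, E, F, G.
Demand: 3 + 1 + 3 + 2 = 9.

9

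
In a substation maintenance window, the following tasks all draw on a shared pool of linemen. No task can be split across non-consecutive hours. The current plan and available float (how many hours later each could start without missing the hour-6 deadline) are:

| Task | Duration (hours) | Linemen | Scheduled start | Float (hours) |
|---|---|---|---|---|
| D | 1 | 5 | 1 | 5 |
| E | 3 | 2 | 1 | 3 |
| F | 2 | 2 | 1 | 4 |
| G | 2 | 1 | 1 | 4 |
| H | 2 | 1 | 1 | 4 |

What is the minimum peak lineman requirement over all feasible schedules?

5

Early-start (D@1, E@1, F@1, G@1, H@1) gives peak 11: h1:11  h2:6  h3:2  h4:0  h5:0  h6:0.
Shift E→2, F→2, G→2, H→4.
Schedule D@1, E@2, F@2, G@2, H@4: h1:5  h2:5  h3:5  h4:3  h5:1  h6:0 — peak 5.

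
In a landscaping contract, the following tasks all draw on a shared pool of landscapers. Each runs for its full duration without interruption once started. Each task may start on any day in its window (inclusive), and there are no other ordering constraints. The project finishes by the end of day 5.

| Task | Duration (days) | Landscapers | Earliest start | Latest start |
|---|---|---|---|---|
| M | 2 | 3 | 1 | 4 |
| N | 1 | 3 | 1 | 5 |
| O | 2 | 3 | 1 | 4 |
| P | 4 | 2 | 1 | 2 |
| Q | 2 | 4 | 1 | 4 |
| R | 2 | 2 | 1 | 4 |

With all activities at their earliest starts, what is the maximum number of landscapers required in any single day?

17

Early-start schedule: M@1, N@1, O@1, P@1, Q@1, R@1.
Load per day: day 1: 17, day 2: 14, day 3: 2, day 4: 2, day 5: 0.
Peak is 17.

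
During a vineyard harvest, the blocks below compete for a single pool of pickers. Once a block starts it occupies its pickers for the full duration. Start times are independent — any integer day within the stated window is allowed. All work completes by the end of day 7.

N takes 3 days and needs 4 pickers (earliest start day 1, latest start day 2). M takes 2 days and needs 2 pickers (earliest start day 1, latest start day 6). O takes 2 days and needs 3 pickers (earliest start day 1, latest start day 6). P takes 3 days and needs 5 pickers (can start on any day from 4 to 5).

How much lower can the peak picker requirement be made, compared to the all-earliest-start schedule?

Early-start peak: d1:9  d2:9  d3:4  d4:5  d5:5  d6:5  d7:0 ⇒ 9.
Leveled (N@1, M@1, O@3, P@5): d1:6  d2:6  d3:7  d4:3  d5:5  d6:5  d7:5 ⇒ 7.
Reduction 9 − 7 = 2.

2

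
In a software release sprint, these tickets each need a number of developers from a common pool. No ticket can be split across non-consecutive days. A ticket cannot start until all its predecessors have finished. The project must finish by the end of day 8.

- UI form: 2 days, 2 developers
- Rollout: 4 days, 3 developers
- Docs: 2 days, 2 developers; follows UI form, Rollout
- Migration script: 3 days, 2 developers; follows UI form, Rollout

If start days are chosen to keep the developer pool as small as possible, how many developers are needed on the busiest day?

5

Schedule UI form@1, Rollout@1, Docs@5, Migration script@5: d1:5  d2:5  d3:3  d4:3  d5:4  d6:4  d7:2  d8:0 — peak 5.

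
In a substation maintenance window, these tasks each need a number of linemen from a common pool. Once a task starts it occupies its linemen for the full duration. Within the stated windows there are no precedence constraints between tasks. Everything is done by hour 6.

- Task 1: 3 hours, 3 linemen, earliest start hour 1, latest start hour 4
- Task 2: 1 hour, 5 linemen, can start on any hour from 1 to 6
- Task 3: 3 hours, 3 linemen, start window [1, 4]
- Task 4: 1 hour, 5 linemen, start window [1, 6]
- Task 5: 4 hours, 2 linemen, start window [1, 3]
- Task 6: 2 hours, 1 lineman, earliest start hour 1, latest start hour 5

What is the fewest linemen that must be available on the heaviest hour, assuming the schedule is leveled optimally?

8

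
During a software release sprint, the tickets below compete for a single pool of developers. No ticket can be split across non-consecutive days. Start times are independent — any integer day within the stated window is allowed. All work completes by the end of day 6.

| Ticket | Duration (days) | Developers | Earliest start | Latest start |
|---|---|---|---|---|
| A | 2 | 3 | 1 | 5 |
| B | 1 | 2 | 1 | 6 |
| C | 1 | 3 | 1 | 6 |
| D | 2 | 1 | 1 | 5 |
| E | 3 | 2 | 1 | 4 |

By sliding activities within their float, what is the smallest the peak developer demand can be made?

4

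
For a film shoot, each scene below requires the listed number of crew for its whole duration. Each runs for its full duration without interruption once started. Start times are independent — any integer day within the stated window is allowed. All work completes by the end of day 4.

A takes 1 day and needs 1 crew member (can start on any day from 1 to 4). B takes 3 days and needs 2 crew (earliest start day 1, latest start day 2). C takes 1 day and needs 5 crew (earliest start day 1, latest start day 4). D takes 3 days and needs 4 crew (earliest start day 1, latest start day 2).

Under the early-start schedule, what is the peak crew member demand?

Early-start schedule: A@1, B@1, C@1, D@1.
Load per day: day 1: 12, day 2: 6, day 3: 6, day 4: 0.
Peak is 12.

12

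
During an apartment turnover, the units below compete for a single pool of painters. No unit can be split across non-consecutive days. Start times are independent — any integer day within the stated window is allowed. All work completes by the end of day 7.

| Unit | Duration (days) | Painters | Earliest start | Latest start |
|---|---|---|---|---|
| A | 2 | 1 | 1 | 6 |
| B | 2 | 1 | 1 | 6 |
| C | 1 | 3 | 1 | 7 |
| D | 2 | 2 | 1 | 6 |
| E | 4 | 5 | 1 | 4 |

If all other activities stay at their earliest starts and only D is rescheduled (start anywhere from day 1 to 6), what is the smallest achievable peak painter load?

10

D@1: d1:12  d2:9  d3:5  d4:5  d5:0  d6:0  d7:0 → peak 12
D@2: d1:10  d2:9  d3:7  d4:5  d5:0  d6:0  d7:0 → peak 10
D@3: d1:10  d2:7  d3:7  d4:7  d5:0  d6:0  d7:0 → peak 10
D@4: d1:10  d2:7  d3:5  d4:7  d5:2  d6:0  d7:0 → peak 10
D@5: d1:10  d2:7  d3:5  d4:5  d5:2  d6:2  d7:0 → peak 10
D@6: d1:10  d2:7  d3:5  d4:5  d5:0  d6:2  d7:2 → peak 10
Best is D@2, peak 10.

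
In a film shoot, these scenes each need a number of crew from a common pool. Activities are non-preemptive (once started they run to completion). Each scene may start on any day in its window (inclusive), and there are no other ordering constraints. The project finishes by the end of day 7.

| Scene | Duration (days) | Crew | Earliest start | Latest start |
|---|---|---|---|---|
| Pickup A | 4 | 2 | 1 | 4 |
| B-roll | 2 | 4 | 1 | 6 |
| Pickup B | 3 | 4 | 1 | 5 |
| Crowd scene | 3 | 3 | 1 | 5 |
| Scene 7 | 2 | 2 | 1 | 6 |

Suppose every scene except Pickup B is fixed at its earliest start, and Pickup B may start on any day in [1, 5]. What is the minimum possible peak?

Pickup B@1: d1:15  d2:15  d3:9  d4:2  d5:0  d6:0  d7:0 → peak 15
Pickup B@2: d1:11  d2:15  d3:9  d4:6  d5:0  d6:0  d7:0 → peak 15
Pickup B@3: d1:11  d2:11  d3:9  d4:6  d5:4  d6:0  d7:0 → peak 11
Pickup B@4: d1:11  d2:11  d3:5  d4:6  d5:4  d6:4  d7:0 → peak 11
Pickup B@5: d1:11  d2:11  d3:5  d4:2  d5:4  d6:4  d7:4 → peak 11
Best is Pickup B@3, peak 11.

11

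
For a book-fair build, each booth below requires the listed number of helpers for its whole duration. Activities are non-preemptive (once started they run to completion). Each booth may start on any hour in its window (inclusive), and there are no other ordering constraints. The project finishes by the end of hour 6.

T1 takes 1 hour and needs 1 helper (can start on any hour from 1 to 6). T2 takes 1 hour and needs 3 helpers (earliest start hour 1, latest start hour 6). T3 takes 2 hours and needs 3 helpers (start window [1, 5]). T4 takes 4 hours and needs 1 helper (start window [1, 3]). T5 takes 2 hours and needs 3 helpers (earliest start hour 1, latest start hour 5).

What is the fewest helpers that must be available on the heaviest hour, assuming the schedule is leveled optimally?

4

Early-start (T1@1, T2@1, T3@1, T4@1, T5@1) gives peak 11: h1:11  h2:7  h3:1  h4:1  h5:0  h6:0.
Shift T3→2, T4→2, T5→4.
Schedule T1@1, T2@1, T3@2, T4@2, T5@4: h1:4  h2:4  h3:4  h4:4  h5:4  h6:0 — peak 4.
Total helper-hours = 20 over 6 hours ⇒ peak ≥ ⌈20/6⌉ = 4, so 4 is optimal.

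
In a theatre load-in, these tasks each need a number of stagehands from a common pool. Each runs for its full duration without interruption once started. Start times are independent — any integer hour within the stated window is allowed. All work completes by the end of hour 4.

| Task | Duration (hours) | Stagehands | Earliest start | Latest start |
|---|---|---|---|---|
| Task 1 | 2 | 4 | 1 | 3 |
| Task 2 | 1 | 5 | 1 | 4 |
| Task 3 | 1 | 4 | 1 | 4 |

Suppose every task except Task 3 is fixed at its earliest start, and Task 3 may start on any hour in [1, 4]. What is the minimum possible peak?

Task 3@1: h1:13  h2:4  h3:0  h4:0 → peak 13
Task 3@2: h1:9  h2:8  h3:0  h4:0 → peak 9
Task 3@3: h1:9  h2:4  h3:4  h4:0 → peak 9
Task 3@4: h1:9  h2:4  h3:0  h4:4 → peak 9
Best is Task 3@2, peak 9.

9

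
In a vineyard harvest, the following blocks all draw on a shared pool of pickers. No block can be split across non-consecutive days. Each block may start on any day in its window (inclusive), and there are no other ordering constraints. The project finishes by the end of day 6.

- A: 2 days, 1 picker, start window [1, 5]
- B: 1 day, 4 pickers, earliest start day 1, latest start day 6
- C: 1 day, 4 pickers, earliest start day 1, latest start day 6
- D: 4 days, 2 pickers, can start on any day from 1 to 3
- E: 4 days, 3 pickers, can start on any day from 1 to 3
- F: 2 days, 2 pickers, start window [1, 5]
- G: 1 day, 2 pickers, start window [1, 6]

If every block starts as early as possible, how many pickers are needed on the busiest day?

18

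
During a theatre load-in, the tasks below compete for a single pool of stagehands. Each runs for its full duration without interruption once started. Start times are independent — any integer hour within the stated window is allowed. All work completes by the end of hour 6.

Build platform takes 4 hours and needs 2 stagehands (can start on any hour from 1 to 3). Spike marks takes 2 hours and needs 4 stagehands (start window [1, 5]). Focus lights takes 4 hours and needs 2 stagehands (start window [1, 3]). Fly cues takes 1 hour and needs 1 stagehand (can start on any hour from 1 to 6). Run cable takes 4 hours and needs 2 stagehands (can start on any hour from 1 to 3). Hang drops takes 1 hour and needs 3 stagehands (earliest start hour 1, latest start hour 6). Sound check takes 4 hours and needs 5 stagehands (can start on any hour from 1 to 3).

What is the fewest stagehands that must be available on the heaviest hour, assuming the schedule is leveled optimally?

Early-start (Build platform@1, Spike marks@1, Focus lights@1, Fly cues@1, Run cable@1, Hang drops@1, Sound check@1) gives peak 19: h1:19  h2:15  h3:11  h4:11  h5:0  h6:0.
Shift Hang drops→5, Sound check→3.
Schedule Build platform@1, Spike marks@1, Focus lights@1, Fly cues@1, Run cable@1, Hang drops@5, Sound check@3: h1:11  h2:10  h3:11  h4:11  h5:8  h6:5 — peak 11.

11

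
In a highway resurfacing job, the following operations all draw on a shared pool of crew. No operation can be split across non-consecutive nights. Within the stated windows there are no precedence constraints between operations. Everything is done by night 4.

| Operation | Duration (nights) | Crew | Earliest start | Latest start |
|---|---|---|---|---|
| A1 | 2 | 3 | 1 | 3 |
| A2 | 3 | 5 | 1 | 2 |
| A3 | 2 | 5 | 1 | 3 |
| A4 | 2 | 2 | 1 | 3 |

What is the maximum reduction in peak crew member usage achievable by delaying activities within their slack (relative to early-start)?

5

Early-start peak: n1:15  n2:15  n3:5  n4:0 ⇒ 15.
Leveled (A1@1, A2@1, A3@3, A4@1): n1:10  n2:10  n3:10  n4:5 ⇒ 10.
Reduction 15 − 10 = 5.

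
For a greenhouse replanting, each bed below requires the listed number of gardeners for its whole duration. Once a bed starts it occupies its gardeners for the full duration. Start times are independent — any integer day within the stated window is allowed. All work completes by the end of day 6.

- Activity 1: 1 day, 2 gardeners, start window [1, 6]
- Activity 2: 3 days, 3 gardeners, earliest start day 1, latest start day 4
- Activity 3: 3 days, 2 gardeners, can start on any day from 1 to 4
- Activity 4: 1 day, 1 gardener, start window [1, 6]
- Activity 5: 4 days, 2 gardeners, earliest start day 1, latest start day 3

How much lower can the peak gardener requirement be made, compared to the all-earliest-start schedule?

5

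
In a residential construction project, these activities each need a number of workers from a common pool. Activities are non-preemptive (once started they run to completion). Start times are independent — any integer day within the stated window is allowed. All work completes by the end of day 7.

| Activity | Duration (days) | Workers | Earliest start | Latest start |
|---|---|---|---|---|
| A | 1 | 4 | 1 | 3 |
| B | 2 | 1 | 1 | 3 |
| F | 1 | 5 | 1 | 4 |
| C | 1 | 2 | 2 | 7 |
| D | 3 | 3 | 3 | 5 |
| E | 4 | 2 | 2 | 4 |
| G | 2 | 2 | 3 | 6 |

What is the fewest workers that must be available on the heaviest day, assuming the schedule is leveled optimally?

5

Early-start (A@1, B@1, F@1, C@2, D@3, E@2, G@3) gives peak 10: d1:10  d2:5  d3:7  d4:7  d5:5  d6:0  d7:0.
Shift B→3, F→2, C→3, D→5, E→4.
Schedule A@1, B@3, F@2, C@3, D@5, E@4, G@3: d1:4  d2:5  d3:5  d4:5  d5:5  d6:5  d7:5 — peak 5.
Total worker-days = 34 over 7 days ⇒ peak ≥ ⌈34/7⌉ = 5, so 5 is optimal.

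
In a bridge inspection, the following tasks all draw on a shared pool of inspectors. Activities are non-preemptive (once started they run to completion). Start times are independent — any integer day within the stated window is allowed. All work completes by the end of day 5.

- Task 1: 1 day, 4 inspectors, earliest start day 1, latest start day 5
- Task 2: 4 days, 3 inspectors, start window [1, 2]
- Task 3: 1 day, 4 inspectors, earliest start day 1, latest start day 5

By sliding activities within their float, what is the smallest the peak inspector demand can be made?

7

Early-start (Task 1@1, Task 2@1, Task 3@1) gives peak 11: d1:11  d2:3  d3:3  d4:3  d5:0.
Shift Task 3→2.
Schedule Task 1@1, Task 2@1, Task 3@2: d1:7  d2:7  d3:3  d4:3  d5:0 — peak 7.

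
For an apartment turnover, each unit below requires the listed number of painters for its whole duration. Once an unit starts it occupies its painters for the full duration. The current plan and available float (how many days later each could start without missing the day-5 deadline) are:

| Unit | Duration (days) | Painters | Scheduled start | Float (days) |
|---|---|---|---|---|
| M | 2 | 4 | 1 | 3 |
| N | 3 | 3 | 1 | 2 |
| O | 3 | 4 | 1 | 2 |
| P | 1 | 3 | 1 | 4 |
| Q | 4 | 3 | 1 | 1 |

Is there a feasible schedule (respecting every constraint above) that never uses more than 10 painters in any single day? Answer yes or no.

yes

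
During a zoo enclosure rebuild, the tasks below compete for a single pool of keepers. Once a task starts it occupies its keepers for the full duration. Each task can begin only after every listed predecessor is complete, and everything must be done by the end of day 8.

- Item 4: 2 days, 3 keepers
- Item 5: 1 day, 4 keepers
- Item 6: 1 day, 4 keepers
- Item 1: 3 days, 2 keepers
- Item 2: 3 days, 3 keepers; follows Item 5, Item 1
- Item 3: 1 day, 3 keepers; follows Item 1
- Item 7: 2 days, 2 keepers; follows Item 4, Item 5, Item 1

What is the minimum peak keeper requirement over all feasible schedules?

6

Early-start (Item 4@1, Item 5@1, Item 6@1, Item 1@1, Item 2@4, Item 3@4, Item 7@4) gives peak 13: d1:13  d2:5  d3:2  d4:8  d5:5  d6:3  d7:0  d8:0.
Shift Item 5→3, Item 6→4, Item 2→5, Item 3→5, Item 7→6.
Schedule Item 4@1, Item 5@3, Item 6@4, Item 1@1, Item 2@5, Item 3@5, Item 7@6: d1:5  d2:5  d3:6  d4:4  d5:6  d6:5  d7:5  d8:0 — peak 6.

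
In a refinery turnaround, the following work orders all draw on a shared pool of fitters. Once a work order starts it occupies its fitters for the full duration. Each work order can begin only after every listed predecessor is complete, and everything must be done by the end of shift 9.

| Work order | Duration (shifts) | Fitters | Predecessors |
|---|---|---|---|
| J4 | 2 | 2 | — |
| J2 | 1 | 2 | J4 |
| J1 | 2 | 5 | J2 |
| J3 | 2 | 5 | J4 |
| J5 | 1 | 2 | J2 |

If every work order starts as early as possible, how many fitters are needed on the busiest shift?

12

Early-start schedule: J4@1, J2@3, J1@4, J3@3, J5@4.
Load per shift: shift 1: 2, shift 2: 2, shift 3: 7, shift 4: 12, shift 5: 5, shift 6: 0, shift 7: 0, shift 8: 0, shift 9: 0.
Peak is 12.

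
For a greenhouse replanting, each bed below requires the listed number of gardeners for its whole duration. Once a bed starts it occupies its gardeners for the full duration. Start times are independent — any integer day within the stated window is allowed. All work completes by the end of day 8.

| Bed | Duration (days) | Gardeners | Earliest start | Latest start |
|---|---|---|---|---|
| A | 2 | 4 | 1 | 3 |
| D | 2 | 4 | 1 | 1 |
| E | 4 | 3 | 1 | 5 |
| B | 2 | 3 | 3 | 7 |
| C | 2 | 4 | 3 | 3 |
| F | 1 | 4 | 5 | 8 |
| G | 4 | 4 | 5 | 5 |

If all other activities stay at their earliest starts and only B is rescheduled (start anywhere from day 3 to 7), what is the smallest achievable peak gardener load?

11

B@3: d1:11  d2:11  d3:10  d4:10  d5:8  d6:4  d7:4  d8:4 → peak 11
B@4: d1:11  d2:11  d3:7  d4:10  d5:11  d6:4  d7:4  d8:4 → peak 11
B@5: d1:11  d2:11  d3:7  d4:7  d5:11  d6:7  d7:4  d8:4 → peak 11
B@6: d1:11  d2:11  d3:7  d4:7  d5:8  d6:7  d7:7  d8:4 → peak 11
B@7: d1:11  d2:11  d3:7  d4:7  d5:8  d6:4  d7:7  d8:7 → peak 11
Best is B@3, peak 11.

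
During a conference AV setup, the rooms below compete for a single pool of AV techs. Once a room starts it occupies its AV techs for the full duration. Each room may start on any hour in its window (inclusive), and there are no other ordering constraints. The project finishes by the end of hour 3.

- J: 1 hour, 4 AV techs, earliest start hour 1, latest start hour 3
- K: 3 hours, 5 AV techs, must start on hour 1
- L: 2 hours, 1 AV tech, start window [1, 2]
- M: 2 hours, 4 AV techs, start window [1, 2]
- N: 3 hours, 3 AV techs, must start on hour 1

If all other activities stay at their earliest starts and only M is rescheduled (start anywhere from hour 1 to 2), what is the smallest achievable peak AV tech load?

M@1: h1:17  h2:13  h3:8 → peak 17
M@2: h1:13  h2:13  h3:12 → peak 13
Best is M@2, peak 13.

13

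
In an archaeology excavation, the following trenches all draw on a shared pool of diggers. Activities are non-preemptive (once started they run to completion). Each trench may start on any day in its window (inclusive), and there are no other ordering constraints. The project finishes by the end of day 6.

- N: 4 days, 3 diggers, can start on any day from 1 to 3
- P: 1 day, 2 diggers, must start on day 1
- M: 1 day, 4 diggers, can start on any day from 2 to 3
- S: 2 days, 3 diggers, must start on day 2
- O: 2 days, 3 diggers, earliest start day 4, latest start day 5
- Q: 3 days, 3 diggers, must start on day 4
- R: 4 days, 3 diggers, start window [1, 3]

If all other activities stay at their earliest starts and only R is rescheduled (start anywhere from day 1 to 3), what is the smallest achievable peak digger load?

12

R@1: d1:8  d2:13  d3:9  d4:12  d5:6  d6:3 → peak 13
R@2: d1:5  d2:13  d3:9  d4:12  d5:9  d6:3 → peak 13
R@3: d1:5  d2:10  d3:9  d4:12  d5:9  d6:6 → peak 12
Best is R@3, peak 12.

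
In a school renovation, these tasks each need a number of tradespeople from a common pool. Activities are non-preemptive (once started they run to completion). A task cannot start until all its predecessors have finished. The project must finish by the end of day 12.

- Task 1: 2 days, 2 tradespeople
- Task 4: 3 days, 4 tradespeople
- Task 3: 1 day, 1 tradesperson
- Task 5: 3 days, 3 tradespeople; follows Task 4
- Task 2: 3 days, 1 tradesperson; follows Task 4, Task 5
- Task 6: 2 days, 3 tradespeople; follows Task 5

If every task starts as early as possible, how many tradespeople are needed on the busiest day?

Early-start schedule: Task 1@1, Task 4@1, Task 3@1, Task 5@4, Task 2@7, Task 6@7.
Load per day: day 1: 7, day 2: 6, day 3: 4, day 4: 3, day 5: 3, day 6: 3, day 7: 4, day 8: 4, day 9: 1, day 10: 0, day 11: 0, day 12: 0.
Peak is 7.

7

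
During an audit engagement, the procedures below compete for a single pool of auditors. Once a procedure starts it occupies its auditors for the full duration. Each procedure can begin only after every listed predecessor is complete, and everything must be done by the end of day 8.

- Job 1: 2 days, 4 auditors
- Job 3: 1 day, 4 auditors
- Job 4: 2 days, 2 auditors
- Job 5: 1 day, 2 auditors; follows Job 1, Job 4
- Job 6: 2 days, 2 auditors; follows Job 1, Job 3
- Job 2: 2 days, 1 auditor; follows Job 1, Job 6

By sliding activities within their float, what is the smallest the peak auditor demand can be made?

4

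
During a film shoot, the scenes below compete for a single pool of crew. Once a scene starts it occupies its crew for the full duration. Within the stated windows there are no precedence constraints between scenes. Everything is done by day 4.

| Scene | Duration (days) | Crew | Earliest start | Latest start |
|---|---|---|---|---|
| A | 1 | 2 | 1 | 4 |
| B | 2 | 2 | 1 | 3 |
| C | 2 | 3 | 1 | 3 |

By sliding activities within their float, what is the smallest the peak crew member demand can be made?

4

Early-start (A@1, B@1, C@1) gives peak 7: d1:7  d2:5  d3:0  d4:0.
Shift C→3.
Schedule A@1, B@1, C@3: d1:4  d2:2  d3:3  d4:3 — peak 4.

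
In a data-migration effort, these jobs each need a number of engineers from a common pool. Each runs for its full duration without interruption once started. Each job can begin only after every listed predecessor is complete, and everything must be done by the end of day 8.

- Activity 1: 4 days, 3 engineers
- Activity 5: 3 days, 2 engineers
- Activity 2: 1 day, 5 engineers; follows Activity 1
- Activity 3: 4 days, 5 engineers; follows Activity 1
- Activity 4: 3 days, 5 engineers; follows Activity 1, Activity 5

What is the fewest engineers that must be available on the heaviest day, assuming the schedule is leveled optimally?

Early-start (Activity 1@1, Activity 5@1, Activity 2@5, Activity 3@5, Activity 4@5) gives peak 15: d1:5  d2:5  d3:5  d4:3  d5:15  d6:10  d7:10  d8:5.
Shift Activity 4→6.
Schedule Activity 1@1, Activity 5@1, Activity 2@5, Activity 3@5, Activity 4@6: d1:5  d2:5  d3:5  d4:3  d5:10  d6:10  d7:10  d8:10 — peak 10.
No arrangement of the 20 feasible schedules does better.

10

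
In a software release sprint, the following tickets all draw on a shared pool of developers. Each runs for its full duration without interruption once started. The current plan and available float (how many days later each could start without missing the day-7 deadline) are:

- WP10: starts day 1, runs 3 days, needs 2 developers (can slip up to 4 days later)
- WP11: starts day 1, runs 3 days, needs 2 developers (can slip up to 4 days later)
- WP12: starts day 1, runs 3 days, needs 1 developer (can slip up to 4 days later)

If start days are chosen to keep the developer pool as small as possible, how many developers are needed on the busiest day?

Early-start (WP10@1, WP11@1, WP12@1) gives peak 5: d1:5  d2:5  d3:5  d4:0  d5:0  d6:0  d7:0.
Shift WP11→4.
Schedule WP10@1, WP11@4, WP12@1: d1:3  d2:3  d3:3  d4:2  d5:2  d6:2  d7:0 — peak 3.
Total developer-days = 15 over 7 days ⇒ peak ≥ ⌈15/7⌉ = 3, so 3 is optimal.

3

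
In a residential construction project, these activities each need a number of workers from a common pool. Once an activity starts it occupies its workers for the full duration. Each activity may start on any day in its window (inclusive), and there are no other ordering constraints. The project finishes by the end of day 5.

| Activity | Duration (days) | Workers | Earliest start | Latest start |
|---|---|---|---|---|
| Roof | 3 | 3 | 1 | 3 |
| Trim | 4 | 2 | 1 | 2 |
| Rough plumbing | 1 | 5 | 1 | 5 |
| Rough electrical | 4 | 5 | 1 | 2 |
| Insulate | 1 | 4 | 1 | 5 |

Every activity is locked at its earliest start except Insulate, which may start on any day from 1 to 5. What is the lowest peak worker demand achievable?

15

Insulate@1: d1:19  d2:10  d3:10  d4:7  d5:0 → peak 19
Insulate@2: d1:15  d2:14  d3:10  d4:7  d5:0 → peak 15
Insulate@3: d1:15  d2:10  d3:14  d4:7  d5:0 → peak 15
Insulate@4: d1:15  d2:10  d3:10  d4:11  d5:0 → peak 15
Insulate@5: d1:15  d2:10  d3:10  d4:7  d5:4 → peak 15
Best is Insulate@2, peak 15.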